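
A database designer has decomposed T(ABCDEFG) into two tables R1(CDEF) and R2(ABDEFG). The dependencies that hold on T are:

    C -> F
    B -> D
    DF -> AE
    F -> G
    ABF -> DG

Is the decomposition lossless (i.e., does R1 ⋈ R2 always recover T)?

Common attributes: R1 ∩ R2 = {DEF}.
Closure of {DEF}: DF → AE applies, adding A; F → G applies, adding G. So (DEF)⁺ = {ADEFG}.
The closure contains neither all of R1 = {CDEF} nor all of R2 = {ABDEFG}, so the common attributes are not a superkey of either fragment. The join is lossy.

No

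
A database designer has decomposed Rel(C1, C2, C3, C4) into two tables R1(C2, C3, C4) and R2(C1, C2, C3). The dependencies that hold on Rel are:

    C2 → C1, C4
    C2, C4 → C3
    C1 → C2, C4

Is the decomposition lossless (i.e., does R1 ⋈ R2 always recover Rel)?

Common attributes: R1 ∩ R2 = {C2, C3}.
Closure of {C2, C3}: C2 → C1, C4 applies, adding C1, C4. So (C2, C3)⁺ = {C1, C2, C3, C4}.
This closure contains every attribute of R1, so R1 ∩ R2 → R1. The join is lossless.

Yes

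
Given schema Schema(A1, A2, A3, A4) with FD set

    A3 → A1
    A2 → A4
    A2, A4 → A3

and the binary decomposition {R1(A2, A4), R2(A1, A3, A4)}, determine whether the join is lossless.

Common attributes: R1 ∩ R2 = {A4}.
No dependency enlarges {A4}, so (A4)⁺ = {A4}.
The closure contains neither all of R1 = {A2, A4} nor all of R2 = {A1, A3, A4}, so the common attributes are not a superkey of either fragment. The join is lossy.

No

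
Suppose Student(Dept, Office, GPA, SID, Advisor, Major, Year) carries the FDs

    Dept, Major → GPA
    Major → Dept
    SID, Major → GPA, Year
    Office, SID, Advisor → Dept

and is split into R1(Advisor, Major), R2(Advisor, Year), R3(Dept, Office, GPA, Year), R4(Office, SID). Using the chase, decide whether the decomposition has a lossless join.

Chase test. Columns are Dept, Office, GPA, SID, Advisor, Major, Year; row i has aⱼ where attribute j ∈ Ri, else bᵢⱼ.
Initial tableau (one row per fragment):
  row 1: b11 b12 b13 b14 a5 a6 b17
  row 2: b21 b22 b23 b24 a5 b26 a7
  row 3: a1 a2 a3 b34 b35 b36 a7
  row 4: b41 a2 b43 a4 b45 b46 b47
No row becomes fully distinguished — the join is lossy.

No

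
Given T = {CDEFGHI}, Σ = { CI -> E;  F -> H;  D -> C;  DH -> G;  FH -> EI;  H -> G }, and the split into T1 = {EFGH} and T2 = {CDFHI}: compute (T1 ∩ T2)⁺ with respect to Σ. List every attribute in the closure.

T1 ∩ T2 = {FH}.
FH → EI applies, adding EI
H → G applies, adding G
Closure: {EFGHI}.

EFGHI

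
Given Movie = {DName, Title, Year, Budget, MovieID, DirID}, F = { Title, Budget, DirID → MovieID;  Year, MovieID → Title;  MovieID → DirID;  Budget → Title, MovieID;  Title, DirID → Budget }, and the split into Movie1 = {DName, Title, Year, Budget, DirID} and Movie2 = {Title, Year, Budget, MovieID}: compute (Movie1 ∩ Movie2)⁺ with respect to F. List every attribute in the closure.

Movie1 ∩ Movie2 = {Title, Year, Budget}.
Budget → Title, MovieID applies, adding MovieID
MovieID → DirID applies, adding DirID
Closure: {Title, Year, Budget, MovieID, DirID}.

Title, Year, Budget, MovieID, DirID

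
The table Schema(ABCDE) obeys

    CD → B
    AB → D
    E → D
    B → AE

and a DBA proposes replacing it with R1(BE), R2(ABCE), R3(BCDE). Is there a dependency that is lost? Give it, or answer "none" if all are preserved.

none

CD → B lies within R3.
AB → D: restricted closure across fragments reaches D.
E → D lies within R3.
B → AE lies within R2.
Every dependency is enforceable on the fragments, so the decomposition is dependency-preserving.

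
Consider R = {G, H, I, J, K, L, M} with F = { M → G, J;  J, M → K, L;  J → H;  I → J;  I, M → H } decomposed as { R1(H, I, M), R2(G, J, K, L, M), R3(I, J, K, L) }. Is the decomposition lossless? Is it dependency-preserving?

lossless but not dependency-preserving

Lossless test (chase): Rows 1 and 2 agree on M; apply M→G, J and equate their G, J entries. Rows 1 and 2 agree on J, M; apply J, M→K, L and equate their K, L entries. Rows 1 and 2 agree on J; apply J→H and equate their H entries. Rows 1 and 3 agree on J; apply J→H and equate their H entries. Row 1 is now all distinguished symbols — the join is lossless.
Dependency preservation: the restricted closure of {J} across the fragments never reaches {H}, so J → H cannot be enforced without a join — not preserved.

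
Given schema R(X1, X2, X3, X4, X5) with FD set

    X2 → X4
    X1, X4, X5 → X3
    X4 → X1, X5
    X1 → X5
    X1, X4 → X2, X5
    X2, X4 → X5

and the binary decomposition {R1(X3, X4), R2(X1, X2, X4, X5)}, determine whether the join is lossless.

Yes

Common attributes: R1 ∩ R2 = {X4}.
Closure of {X4}: X4 → X1, X5 applies, adding X1, X5; X1, X4 → X2, X5 applies, adding X2; X1, X4, X5 → X3 applies, adding X3. So (X4)⁺ = {X1, X2, X3, X4, X5}.
This closure contains every attribute of R1, so R1 ∩ R2 → R1. The join is lossless.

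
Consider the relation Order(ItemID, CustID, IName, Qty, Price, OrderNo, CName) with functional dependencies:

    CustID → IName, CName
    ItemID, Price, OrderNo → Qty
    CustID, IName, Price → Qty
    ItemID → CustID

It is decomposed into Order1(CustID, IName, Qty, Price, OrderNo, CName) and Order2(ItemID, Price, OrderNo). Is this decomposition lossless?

No

Common attributes: Order1 ∩ Order2 = {Price, OrderNo}.
No dependency enlarges {Price, OrderNo}, so (Price, OrderNo)⁺ = {Price, OrderNo}.
The closure contains neither all of Order1 = {CustID, IName, Qty, Price, OrderNo, CName} nor all of Order2 = {ItemID, Price, OrderNo}, so the common attributes are not a superkey of either fragment. The join is lossy.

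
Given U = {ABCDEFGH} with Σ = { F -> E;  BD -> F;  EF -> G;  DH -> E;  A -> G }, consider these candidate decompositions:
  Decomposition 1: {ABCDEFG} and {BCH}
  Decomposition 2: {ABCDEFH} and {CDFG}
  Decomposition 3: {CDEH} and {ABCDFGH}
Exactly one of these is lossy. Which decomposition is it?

Decomposition 1: common = {BC}, closure = {BC} → lossy.
Decomposition 2: common = {CDF}, closure = {CDEFG} → lossless.
Decomposition 3: common = {CDH}, closure = {CDEH} → lossless.

Decomposition 1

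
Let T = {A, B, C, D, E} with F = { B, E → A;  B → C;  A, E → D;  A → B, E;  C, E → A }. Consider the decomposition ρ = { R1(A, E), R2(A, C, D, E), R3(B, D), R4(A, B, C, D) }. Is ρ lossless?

Chase test. Columns are A, B, C, D, E; row i has aⱼ where attribute j ∈ Ri, else bᵢⱼ.
Initial tableau (one row per fragment):
  row 1: a1 b12 b13 b14 a5
  row 2: a1 b22 a3 a4 a5
  row 3: b31 a2 b33 a4 b35
  row 4: a1 a2 a3 a4 b45
Rows 3 and 4 agree on B; apply B→C and equate their C entries.
Rows 1 and 2 agree on A, E; apply A, E→D and equate their D entries.
Rows 1 and 2 agree on A; apply A→B, E and equate their B, E entries.
Rows 1 and 4 agree on A; apply A→B, E and equate their B, E entries.
Rows 1 and 2 agree on B; apply B→C and equate their C entries.
Row 1 is now all distinguished symbols — the join is lossless.

Yes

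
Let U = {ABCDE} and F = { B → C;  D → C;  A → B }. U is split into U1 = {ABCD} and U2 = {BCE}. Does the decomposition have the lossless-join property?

Common attributes: U1 ∩ U2 = {BC}.
No dependency enlarges {BC}, so (BC)⁺ = {BC}.
The closure contains neither all of U1 = {ABCD} nor all of U2 = {BCE}, so the common attributes are not a superkey of either fragment. The join is lossy.

No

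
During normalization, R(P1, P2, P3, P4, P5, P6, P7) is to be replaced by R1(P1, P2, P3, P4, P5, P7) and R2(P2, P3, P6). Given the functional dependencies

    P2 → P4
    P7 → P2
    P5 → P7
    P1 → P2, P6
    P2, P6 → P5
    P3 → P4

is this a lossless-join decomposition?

Common attributes: R1 ∩ R2 = {P2, P3}.
Closure of {P2, P3}: P2 → P4 applies, adding P4. So (P2, P3)⁺ = {P2, P3, P4}.
The closure contains neither all of R1 = {P1, P2, P3, P4, P5, P7} nor all of R2 = {P2, P3, P6}, so the common attributes are not a superkey of either fragment. The join is lossy.

No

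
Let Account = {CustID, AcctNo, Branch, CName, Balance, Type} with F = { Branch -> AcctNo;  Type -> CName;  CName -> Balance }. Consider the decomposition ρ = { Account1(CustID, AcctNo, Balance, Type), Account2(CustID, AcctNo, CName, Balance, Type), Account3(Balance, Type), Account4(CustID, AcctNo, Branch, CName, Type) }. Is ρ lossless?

Chase test. Columns are CustID, AcctNo, Branch, CName, Balance, Type; row i has aⱼ where attribute j ∈ Accounti, else bᵢⱼ.
Initial tableau (one row per fragment):
  row 1: a1 a2 b13 b14 a5 a6
  row 2: a1 a2 b23 a4 a5 a6
  row 3: b31 b32 b33 b34 a5 a6
  row 4: a1 a2 a3 a4 b45 a6
Rows 1 and 2 agree on Type; apply Type→CName and equate their CName entries.
Rows 1 and 3 agree on Type; apply Type→CName and equate their CName entries.
Rows 1 and 4 agree on CName; apply CName→Balance and equate their Balance entries.
Row 4 is now all distinguished symbols — the join is lossless.

Yes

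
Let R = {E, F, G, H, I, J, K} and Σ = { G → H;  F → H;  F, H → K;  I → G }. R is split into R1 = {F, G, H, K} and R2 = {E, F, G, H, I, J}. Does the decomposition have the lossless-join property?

Yes

Common attributes: R1 ∩ R2 = {F, G, H}.
Closure of {F, G, H}: F, H → K applies, adding K. So (F, G, H)⁺ = {F, G, H, K}.
This closure contains every attribute of R1, so R1 ∩ R2 → R1. The join is lossless.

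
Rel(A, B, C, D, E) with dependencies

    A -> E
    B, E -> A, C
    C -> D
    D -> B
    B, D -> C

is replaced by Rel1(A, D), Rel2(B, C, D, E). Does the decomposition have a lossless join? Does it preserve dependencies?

Lossless test: (D)⁺ = {B, C, D}, which is a superkey of neither fragment — lossy.
Dependency preservation: the restricted closure of {A} across the fragments never reaches {E}, so A → E cannot be enforced without a join — not preserved.

lossy and not dependency-preserving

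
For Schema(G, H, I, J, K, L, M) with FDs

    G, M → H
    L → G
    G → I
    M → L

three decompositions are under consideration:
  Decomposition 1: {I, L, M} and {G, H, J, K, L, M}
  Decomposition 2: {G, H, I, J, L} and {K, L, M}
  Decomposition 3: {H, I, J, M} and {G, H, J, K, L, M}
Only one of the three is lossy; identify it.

Decomposition 1: common = {L, M}, closure = {G, H, I, L, M} → lossless.
Decomposition 2: common = {L}, closure = {G, I, L} → lossy.
Decomposition 3: common = {H, J, M}, closure = {G, H, I, J, L, M} → lossless.

Decomposition 2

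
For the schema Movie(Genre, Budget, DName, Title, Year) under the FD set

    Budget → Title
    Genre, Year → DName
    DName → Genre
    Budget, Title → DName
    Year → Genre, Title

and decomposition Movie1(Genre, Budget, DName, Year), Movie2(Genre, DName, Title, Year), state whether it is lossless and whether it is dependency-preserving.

Lossless test: (Genre, DName, Year)⁺ = {Genre, DName, Title, Year}, which contains all of one fragment — lossless.
Dependency preservation: the restricted closure of {Budget} across the fragments never reaches {Title}, so Budget → Title cannot be enforced without a join — not preserved.

lossless but not dependency-preserving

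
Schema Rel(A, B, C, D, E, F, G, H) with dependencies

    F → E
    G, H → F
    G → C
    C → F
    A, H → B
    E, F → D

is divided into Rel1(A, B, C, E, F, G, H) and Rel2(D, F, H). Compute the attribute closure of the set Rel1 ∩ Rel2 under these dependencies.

D, E, F, H

Rel1 ∩ Rel2 = {F, H}.
F → E applies, adding E
E, F → D applies, adding D
Closure: {D, E, F, H}.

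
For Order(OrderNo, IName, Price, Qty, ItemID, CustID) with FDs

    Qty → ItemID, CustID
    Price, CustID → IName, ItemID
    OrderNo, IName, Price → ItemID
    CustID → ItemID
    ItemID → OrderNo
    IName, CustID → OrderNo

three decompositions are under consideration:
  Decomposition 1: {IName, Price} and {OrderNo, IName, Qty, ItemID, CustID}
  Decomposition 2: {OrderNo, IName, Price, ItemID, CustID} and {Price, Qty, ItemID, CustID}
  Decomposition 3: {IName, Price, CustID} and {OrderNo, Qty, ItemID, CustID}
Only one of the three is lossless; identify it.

Decomposition 1: common = {IName}, closure = {IName} → lossy.
Decomposition 2: common = {Price, ItemID, CustID}, closure = {OrderNo, IName, Price, ItemID, CustID} → lossless.
Decomposition 3: common = {CustID}, closure = {OrderNo, ItemID, CustID} → lossy.

Decomposition 2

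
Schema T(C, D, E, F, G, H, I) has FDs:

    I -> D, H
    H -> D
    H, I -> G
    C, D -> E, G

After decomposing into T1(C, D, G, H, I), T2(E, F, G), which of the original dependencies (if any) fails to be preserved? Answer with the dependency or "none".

Check C, D → E, G: no single fragment contains all of {C, D, E, G}, and the restricted closure of {C, D} across the fragments never reaches {E, G}.
I → D, H is preserved.
H → D is preserved.
H, I → G is preserved.

C, D -> E, G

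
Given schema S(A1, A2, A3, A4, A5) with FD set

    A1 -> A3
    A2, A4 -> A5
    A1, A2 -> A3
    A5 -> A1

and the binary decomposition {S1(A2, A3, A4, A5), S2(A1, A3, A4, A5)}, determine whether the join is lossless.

Common attributes: S1 ∩ S2 = {A3, A4, A5}.
Closure of {A3, A4, A5}: A5 → A1 applies, adding A1. So (A3, A4, A5)⁺ = {A1, A3, A4, A5}.
This closure contains every attribute of S2, so S1 ∩ S2 → S2. The join is lossless.

Yes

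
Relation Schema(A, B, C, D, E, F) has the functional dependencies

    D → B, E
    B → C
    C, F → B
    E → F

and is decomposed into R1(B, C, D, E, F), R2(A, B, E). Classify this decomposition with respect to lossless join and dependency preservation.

Lossless test: (B, E)⁺ = {B, C, E, F}, which is a superkey of neither fragment — lossy.
Dependency preservation: every FD's attributes lie within a single fragment, so each can be enforced locally — preserved.

lossy but dependency-preserving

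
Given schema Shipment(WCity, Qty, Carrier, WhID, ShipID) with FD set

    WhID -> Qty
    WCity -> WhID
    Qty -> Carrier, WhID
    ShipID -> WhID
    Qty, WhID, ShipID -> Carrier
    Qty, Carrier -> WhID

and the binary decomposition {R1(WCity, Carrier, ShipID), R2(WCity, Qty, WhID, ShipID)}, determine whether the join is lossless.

Common attributes: R1 ∩ R2 = {WCity, ShipID}.
Closure of {WCity, ShipID}: WCity → WhID applies, adding WhID; WhID → Qty applies, adding Qty; Qty → Carrier, WhID applies, adding Carrier. So (WCity, ShipID)⁺ = {WCity, Qty, Carrier, WhID, ShipID}.
This closure contains every attribute of R1, so R1 ∩ R2 → R1. The join is lossless.

Yes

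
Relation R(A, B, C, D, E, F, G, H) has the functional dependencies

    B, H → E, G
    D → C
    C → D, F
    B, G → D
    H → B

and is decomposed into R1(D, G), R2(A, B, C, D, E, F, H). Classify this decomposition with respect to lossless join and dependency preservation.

Lossless test: (D)⁺ = {C, D, F}, which is a superkey of neither fragment — lossy.
Dependency preservation: the restricted closure of {B, H} across the fragments never reaches {E, G}, so B, H → E, G cannot be enforced without a join — not preserved.

lossy and not dependency-preserving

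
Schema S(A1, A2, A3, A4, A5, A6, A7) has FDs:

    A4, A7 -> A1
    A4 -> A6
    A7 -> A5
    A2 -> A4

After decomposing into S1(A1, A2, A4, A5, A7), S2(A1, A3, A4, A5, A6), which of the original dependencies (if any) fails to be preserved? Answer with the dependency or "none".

A4, A7 → A1 lies within S1.
A4 → A6 lies within S2.
A7 → A5 lies within S1.
A2 → A4 lies within S1.
Every dependency is enforceable on the fragments, so the decomposition is dependency-preserving.

none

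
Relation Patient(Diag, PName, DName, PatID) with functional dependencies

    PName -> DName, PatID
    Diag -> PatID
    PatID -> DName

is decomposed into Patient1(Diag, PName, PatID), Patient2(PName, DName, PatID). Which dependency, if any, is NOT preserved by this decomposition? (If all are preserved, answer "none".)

none

PName → DName, PatID lies within Patient2.
Diag → PatID lies within Patient1.
PatID → DName lies within Patient2.
Every dependency is enforceable on the fragments, so the decomposition is dependency-preserving.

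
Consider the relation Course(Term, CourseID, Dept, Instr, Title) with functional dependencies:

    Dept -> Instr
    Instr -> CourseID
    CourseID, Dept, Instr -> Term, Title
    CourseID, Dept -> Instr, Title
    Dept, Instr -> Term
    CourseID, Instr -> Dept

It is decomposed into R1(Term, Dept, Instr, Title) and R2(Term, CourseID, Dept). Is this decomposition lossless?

Common attributes: R1 ∩ R2 = {Term, Dept}.
Closure of {Term, Dept}: Dept → Instr applies, adding Instr; Instr → CourseID applies, adding CourseID; CourseID, Dept, Instr → Term, Title applies, adding Title. So (Term, Dept)⁺ = {Term, CourseID, Dept, Instr, Title}.
This closure contains every attribute of R1, so R1 ∩ R2 → R1. The join is lossless.

Yes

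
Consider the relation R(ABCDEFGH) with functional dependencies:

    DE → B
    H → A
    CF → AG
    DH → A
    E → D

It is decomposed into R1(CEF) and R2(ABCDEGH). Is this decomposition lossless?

No

Common attributes: R1 ∩ R2 = {CE}.
Closure of {CE}: E → D applies, adding D; DE → B applies, adding B. So (CE)⁺ = {BCDE}.
The closure contains neither all of R1 = {CEF} nor all of R2 = {ABCDEGH}, so the common attributes are not a superkey of either fragment. The join is lossy.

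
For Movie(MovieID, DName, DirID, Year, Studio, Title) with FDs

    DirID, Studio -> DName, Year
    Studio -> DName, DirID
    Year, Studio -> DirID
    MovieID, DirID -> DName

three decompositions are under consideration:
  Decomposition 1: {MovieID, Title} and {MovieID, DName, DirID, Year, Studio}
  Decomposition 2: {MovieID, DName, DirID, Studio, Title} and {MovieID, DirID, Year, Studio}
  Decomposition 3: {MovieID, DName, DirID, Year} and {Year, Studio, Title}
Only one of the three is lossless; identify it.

Decomposition 2

Decomposition 1: common = {MovieID}, closure = {MovieID} → lossy.
Decomposition 2: common = {MovieID, DirID, Studio}, closure = {MovieID, DName, DirID, Year, Studio} → lossless.
Decomposition 3: common = {Year}, closure = {Year} → lossy.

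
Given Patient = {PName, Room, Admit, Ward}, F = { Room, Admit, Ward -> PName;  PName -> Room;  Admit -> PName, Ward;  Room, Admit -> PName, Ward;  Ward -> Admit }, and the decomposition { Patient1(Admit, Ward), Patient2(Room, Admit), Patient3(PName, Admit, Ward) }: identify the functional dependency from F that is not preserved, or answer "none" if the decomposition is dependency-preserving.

Check PName → Room: no single fragment contains all of {PName, Room}, and the restricted closure of {PName} across the fragments never reaches {Room}.
Room, Admit, Ward → PName is preserved.
Admit → PName, Ward is preserved.
Room, Admit → PName, Ward is preserved.
Ward → Admit is preserved.

PName -> Room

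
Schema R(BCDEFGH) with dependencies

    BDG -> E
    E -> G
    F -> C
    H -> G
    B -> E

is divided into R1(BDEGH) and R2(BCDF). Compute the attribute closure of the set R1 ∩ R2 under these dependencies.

BDEG

R1 ∩ R2 = {BD}.
B → E applies, adding E
E → G applies, adding G
Closure: {BDEG}.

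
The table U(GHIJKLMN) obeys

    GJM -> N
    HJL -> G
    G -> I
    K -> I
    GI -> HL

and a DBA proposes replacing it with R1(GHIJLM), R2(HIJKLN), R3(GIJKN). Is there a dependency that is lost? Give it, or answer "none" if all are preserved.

Check GJM → N: no single fragment contains all of {GJMN}, and the restricted closure of {GJM} across the fragments never reaches {N}.
HJL → G is preserved.
G → I is preserved.
K → I is preserved.
GI → HL is preserved.

GJM -> N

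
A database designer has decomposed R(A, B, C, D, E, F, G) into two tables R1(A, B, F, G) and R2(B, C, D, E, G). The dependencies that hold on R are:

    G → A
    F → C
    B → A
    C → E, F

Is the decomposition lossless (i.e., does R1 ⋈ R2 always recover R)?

No

Common attributes: R1 ∩ R2 = {B, G}.
Closure of {B, G}: G → A applies, adding A. So (B, G)⁺ = {A, B, G}.
The closure contains neither all of R1 = {A, B, F, G} nor all of R2 = {B, C, D, E, G}, so the common attributes are not a superkey of either fragment. The join is lossy.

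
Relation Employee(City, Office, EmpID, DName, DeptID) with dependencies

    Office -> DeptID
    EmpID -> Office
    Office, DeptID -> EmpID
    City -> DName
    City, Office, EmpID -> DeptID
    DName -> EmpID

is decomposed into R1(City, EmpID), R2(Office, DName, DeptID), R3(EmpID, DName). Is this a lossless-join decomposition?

Chase test. Columns are City, Office, EmpID, DName, DeptID; row i has aⱼ where attribute j ∈ Ri, else bᵢⱼ.
Initial tableau (one row per fragment):
  row 1: a1 b12 a3 b14 b15
  row 2: b21 a2 b23 a4 a5
  row 3: b31 b32 a3 a4 b35
Rows 1 and 3 agree on EmpID; apply EmpID→Office and equate their Office entries.
Rows 2 and 3 agree on DName; apply DName→EmpID and equate their EmpID entries.
Rows 1 and 3 agree on Office; apply Office→DeptID and equate their DeptID entries.
Rows 1 and 2 agree on EmpID; apply EmpID→Office and equate their Office entries.
Rows 1 and 2 agree on Office; apply Office→DeptID and equate their DeptID entries.
No row becomes fully distinguished — the join is lossy.

No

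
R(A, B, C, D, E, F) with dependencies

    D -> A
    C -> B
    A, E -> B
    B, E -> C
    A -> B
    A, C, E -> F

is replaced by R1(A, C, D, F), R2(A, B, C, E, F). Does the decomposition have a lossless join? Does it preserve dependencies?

lossy but dependency-preserving

Lossless test: (A, C, F)⁺ = {A, B, C, F}, which is a superkey of neither fragment — lossy.
Dependency preservation: every FD's attributes lie within a single fragment, so each can be enforced locally — preserved.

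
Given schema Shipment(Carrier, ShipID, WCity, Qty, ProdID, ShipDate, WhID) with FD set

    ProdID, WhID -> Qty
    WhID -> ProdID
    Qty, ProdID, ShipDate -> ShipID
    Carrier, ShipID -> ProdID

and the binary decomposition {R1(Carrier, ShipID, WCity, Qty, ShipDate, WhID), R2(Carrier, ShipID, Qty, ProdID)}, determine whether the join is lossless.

Yes

Common attributes: R1 ∩ R2 = {Carrier, ShipID, Qty}.
Closure of {Carrier, ShipID, Qty}: Carrier, ShipID → ProdID applies, adding ProdID. So (Carrier, ShipID, Qty)⁺ = {Carrier, ShipID, Qty, ProdID}.
This closure contains every attribute of R2, so R1 ∩ R2 → R2. The join is lossless.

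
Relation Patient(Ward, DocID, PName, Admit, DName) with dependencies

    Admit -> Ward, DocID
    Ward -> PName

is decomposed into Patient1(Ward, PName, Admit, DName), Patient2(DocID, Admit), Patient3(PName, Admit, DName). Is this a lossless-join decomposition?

Yes

Chase test. Columns are Ward, DocID, PName, Admit, DName; row i has aⱼ where attribute j ∈ Patienti, else bᵢⱼ.
Initial tableau (one row per fragment):
  row 1: a1 b12 a3 a4 a5
  row 2: b21 a2 b23 a4 b25
  row 3: b31 b32 a3 a4 a5
Rows 1 and 2 agree on Admit; apply Admit→Ward, DocID and equate their Ward, DocID entries.
Rows 1 and 3 agree on Admit; apply Admit→Ward, DocID and equate their Ward, DocID entries.
Rows 1 and 2 agree on Ward; apply Ward→PName and equate their PName entries.
Row 1 is now all distinguished symbols — the join is lossless.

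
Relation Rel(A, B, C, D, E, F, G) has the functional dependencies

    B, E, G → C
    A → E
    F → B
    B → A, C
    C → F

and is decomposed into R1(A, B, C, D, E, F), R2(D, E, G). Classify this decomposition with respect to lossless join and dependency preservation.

lossy but dependency-preserving

Lossless test: (D, E)⁺ = {D, E}, which is a superkey of neither fragment — lossy.
Dependency preservation: B, E, G → C is not contained in any single fragment, but the restricted closure of its left-hand side across the fragments still reaches the right-hand side; the remaining FDs each lie inside some fragment. All dependencies are preserved.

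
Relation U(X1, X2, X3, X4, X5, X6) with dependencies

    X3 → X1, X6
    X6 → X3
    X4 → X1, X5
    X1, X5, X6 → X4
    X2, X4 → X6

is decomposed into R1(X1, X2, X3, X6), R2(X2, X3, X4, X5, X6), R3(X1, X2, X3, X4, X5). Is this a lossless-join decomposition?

Chase test. Columns are X1, X2, X3, X4, X5, X6; row i has aⱼ where attribute j ∈ Ri, else bᵢⱼ.
Initial tableau (one row per fragment):
  row 1: a1 a2 a3 b14 b15 a6
  row 2: b21 a2 a3 a4 a5 a6
  row 3: a1 a2 a3 a4 a5 b36
Rows 1 and 2 agree on X3; apply X3→X1, X6 and equate their X1, X6 entries.
Rows 1 and 3 agree on X3; apply X3→X1, X6 and equate their X1, X6 entries.
Row 2 is now all distinguished symbols — the join is lossless.

Yes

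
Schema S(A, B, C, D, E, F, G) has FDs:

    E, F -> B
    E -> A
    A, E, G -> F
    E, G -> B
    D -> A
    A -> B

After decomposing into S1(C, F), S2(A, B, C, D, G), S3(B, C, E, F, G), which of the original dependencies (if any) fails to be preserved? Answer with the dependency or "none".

Check E → A: no single fragment contains all of {A, E}, and the restricted closure of {E} across the fragments never reaches {A}.
E, F → B is preserved.
A, E, G → F is preserved.
E, G → B is preserved.
D → A is preserved.
A → B is preserved.

E -> A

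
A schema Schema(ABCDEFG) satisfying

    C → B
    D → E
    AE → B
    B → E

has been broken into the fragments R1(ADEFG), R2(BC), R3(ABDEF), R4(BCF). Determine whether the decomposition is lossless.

No

Chase test. Columns are ABCDEFG; row i has aⱼ where attribute j ∈ Ri, else bᵢⱼ.
Initial tableau (one row per fragment):
  row 1: a1 b12 b13 a4 a5 a6 a7
  row 2: b21 a2 a3 b24 b25 b26 b27
  row 3: a1 a2 b33 a4 a5 a6 b37
  row 4: b41 a2 a3 b44 b45 a6 b47
Rows 1 and 3 agree on AE; apply AE→B and equate their B entries.
Rows 1 and 2 agree on B; apply B→E and equate their E entries.
Rows 1 and 4 agree on B; apply B→E and equate their E entries.
No row becomes fully distinguished — the join is lossy.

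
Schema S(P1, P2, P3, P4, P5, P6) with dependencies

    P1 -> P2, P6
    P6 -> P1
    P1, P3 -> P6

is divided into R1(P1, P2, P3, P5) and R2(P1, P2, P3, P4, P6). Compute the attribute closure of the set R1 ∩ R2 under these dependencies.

P1, P2, P3, P6

R1 ∩ R2 = {P1, P2, P3}.
P1 → P2, P6 applies, adding P6
Closure: {P1, P2, P3, P6}.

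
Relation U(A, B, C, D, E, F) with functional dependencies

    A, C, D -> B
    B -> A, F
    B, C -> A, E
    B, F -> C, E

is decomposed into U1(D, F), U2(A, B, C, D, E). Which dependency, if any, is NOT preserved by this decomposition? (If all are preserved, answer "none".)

B -> A, F

Check B → A, F: no single fragment contains all of {A, B, F}, and the restricted closure of {B} across the fragments never reaches {A, F}.
A, C, D → B is preserved.
B, C → A, E is preserved.
B, F → C, E is preserved.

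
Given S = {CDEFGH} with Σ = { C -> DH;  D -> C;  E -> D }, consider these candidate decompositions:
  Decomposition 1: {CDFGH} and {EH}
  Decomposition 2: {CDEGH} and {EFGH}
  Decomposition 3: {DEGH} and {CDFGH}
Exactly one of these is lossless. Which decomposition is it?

Decomposition 2

Decomposition 1: common = {H}, closure = {H} → lossy.
Decomposition 2: common = {EGH}, closure = {CDEGH} → lossless.
Decomposition 3: common = {DGH}, closure = {CDGH} → lossy.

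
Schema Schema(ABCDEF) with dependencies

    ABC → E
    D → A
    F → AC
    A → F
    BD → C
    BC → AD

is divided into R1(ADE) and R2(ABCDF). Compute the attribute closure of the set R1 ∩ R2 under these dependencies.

R1 ∩ R2 = {AD}.
A → F applies, adding F
F → AC applies, adding C
Closure: {ACDF}.

ACDF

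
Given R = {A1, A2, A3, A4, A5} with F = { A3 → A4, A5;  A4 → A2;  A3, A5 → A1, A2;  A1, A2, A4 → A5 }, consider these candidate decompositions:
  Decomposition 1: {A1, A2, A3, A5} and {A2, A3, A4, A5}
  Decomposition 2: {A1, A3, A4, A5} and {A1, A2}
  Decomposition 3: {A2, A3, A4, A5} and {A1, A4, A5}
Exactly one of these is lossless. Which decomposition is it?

Decomposition 1: common = {A2, A3, A5}, closure = {A1, A2, A3, A4, A5} → lossless.
Decomposition 2: common = {A1}, closure = {A1} → lossy.
Decomposition 3: common = {A4, A5}, closure = {A2, A4, A5} → lossy.

Decomposition 1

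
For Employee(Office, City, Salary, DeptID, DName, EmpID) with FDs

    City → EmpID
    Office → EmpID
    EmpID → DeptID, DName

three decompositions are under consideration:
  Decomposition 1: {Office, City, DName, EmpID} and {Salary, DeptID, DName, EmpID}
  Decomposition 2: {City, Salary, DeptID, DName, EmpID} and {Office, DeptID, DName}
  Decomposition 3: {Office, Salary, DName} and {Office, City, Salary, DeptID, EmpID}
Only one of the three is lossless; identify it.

Decomposition 3

Decomposition 1: common = {DName, EmpID}, closure = {DeptID, DName, EmpID} → lossy.
Decomposition 2: common = {DeptID, DName}, closure = {DeptID, DName} → lossy.
Decomposition 3: common = {Office, Salary}, closure = {Office, Salary, DeptID, DName, EmpID} → lossless.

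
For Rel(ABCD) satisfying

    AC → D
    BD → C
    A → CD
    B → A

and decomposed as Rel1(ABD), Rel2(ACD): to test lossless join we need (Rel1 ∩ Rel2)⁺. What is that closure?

Rel1 ∩ Rel2 = {AD}.
A → CD applies, adding C
Closure: {ACD}.

ACD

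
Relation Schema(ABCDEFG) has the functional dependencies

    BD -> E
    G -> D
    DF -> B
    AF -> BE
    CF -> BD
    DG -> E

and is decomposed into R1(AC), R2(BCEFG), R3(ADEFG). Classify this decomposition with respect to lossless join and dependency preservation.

Lossless test (chase): Rows 2 and 3 agree on G; apply G→D and equate their D entries. Rows 2 and 3 agree on DF; apply DF→B and equate their B entries. No row becomes fully distinguished — the join is lossy.
Dependency preservation: the restricted closure of {BD} across the fragments never reaches {E}, so BD → E cannot be enforced without a join — not preserved.

lossy and not dependency-preserving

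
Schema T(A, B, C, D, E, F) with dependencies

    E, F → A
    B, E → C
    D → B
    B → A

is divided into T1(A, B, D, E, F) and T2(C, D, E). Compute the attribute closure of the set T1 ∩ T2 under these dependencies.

T1 ∩ T2 = {D, E}.
D → B applies, adding B
B → A applies, adding A
B, E → C applies, adding C
Closure: {A, B, C, D, E}.

A, B, C, D, E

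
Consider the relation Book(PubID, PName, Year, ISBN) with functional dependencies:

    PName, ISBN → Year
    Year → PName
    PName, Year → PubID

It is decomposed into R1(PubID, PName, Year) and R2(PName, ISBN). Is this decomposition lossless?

Common attributes: R1 ∩ R2 = {PName}.
No dependency enlarges {PName}, so (PName)⁺ = {PName}.
The closure contains neither all of R1 = {PubID, PName, Year} nor all of R2 = {PName, ISBN}, so the common attributes are not a superkey of either fragment. The join is lossy.

No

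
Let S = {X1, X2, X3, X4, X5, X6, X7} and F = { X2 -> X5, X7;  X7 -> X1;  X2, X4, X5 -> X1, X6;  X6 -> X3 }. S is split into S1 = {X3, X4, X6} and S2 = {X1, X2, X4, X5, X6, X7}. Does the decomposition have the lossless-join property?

Yes

Common attributes: S1 ∩ S2 = {X4, X6}.
Closure of {X4, X6}: X6 → X3 applies, adding X3. So (X4, X6)⁺ = {X3, X4, X6}.
This closure contains every attribute of S1, so S1 ∩ S2 → S1. The join is lossless.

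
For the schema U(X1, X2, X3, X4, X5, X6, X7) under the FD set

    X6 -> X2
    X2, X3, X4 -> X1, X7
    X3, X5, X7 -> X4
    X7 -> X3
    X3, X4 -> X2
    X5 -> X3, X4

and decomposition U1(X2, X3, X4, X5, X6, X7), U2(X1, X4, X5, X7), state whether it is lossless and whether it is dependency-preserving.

Lossless test: (X4, X5, X7)⁺ = {X1, X2, X3, X4, X5, X7}, which contains all of one fragment — lossless.
Dependency preservation: X2, X3, X4 → X1, X7 is not contained in any single fragment, but the restricted closure of its left-hand side across the fragments still reaches the right-hand side; the remaining FDs each lie inside some fragment. All dependencies are preserved.

lossless and dependency-preserving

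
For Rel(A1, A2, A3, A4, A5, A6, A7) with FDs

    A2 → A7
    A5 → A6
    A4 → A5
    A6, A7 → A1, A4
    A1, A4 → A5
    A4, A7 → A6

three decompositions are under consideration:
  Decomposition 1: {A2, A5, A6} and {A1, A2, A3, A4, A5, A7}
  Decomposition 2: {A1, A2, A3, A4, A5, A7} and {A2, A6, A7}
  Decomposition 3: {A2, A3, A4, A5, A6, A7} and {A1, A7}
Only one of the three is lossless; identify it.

Decomposition 1: common = {A2, A5}, closure = {A1, A2, A4, A5, A6, A7} → lossless.
Decomposition 2: common = {A2, A7}, closure = {A2, A7} → lossy.
Decomposition 3: common = {A7}, closure = {A7} → lossy.

Decomposition 1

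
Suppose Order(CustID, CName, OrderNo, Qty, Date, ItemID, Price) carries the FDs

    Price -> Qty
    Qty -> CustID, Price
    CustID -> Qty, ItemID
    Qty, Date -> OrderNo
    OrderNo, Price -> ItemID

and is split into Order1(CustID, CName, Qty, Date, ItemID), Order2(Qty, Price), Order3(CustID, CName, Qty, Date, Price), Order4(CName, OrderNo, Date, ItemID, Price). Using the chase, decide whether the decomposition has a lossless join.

Chase test. Columns are CustID, CName, OrderNo, Qty, Date, ItemID, Price; row i has aⱼ where attribute j ∈ Orderi, else bᵢⱼ.
Initial tableau (one row per fragment):
  row 1: a1 a2 b13 a4 a5 a6 b17
  row 2: b21 b22 b23 a4 b25 b26 a7
  row 3: a1 a2 b33 a4 a5 b36 a7
  row 4: b41 a2 a3 b44 a5 a6 a7
Rows 2 and 4 agree on Price; apply Price→Qty and equate their Qty entries.
Rows 1 and 2 agree on Qty; apply Qty→CustID, Price and equate their CustID, Price entries.
Rows 1 and 4 agree on Qty; apply Qty→CustID, Price and equate their CustID, Price entries.
Rows 1 and 2 agree on CustID; apply CustID→Qty, ItemID and equate their Qty, ItemID entries.
Rows 1 and 3 agree on CustID; apply CustID→Qty, ItemID and equate their Qty, ItemID entries.
Rows 1 and 3 agree on Qty, Date; apply Qty, Date→OrderNo and equate their OrderNo entries.
Rows 1 and 4 agree on Qty, Date; apply Qty, Date→OrderNo and equate their OrderNo entries.
Row 1 is now all distinguished symbols — the join is lossless.

Yes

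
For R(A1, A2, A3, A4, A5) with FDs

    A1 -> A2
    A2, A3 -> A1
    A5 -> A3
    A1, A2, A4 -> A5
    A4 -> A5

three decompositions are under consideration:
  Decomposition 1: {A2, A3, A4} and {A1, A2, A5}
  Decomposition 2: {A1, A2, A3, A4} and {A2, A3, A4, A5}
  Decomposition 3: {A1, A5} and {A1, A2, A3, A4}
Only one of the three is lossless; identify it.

Decomposition 2

Decomposition 1: common = {A2}, closure = {A2} → lossy.
Decomposition 2: common = {A2, A3, A4}, closure = {A1, A2, A3, A4, A5} → lossless.
Decomposition 3: common = {A1}, closure = {A1, A2} → lossy.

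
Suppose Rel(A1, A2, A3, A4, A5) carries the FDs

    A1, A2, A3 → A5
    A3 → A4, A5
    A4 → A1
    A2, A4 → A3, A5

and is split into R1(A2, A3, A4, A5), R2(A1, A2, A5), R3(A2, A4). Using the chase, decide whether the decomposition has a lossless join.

No

Chase test. Columns are A1, A2, A3, A4, A5; row i has aⱼ where attribute j ∈ Ri, else bᵢⱼ.
Initial tableau (one row per fragment):
  row 1: b11 a2 a3 a4 a5
  row 2: a1 a2 b23 b24 a5
  row 3: b31 a2 b33 a4 b35
Rows 1 and 3 agree on A4; apply A4→A1 and equate their A1 entries.
Rows 1 and 3 agree on A2, A4; apply A2, A4→A3, A5 and equate their A3, A5 entries.
No row becomes fully distinguished — the join is lossy.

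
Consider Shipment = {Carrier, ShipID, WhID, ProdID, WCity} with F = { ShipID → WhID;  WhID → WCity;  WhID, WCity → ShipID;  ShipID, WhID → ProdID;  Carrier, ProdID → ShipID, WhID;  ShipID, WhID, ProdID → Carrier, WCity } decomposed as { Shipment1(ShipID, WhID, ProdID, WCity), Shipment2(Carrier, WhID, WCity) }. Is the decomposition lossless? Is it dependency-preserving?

Lossless test: (WhID, WCity)⁺ = {Carrier, ShipID, WhID, ProdID, WCity}, which contains all of one fragment — lossless.
Dependency preservation: the restricted closure of {Carrier, ProdID} across the fragments never reaches {ShipID, WhID}, so Carrier, ProdID → ShipID, WhID cannot be enforced without a join — not preserved.

lossless but not dependency-preserving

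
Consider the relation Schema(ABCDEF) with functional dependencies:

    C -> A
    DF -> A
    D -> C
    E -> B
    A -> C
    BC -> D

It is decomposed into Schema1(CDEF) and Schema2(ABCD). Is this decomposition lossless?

Common attributes: Schema1 ∩ Schema2 = {CD}.
Closure of {CD}: C → A applies, adding A. So (CD)⁺ = {ACD}.
The closure contains neither all of Schema1 = {CDEF} nor all of Schema2 = {ABCD}, so the common attributes are not a superkey of either fragment. The join is lossy.

No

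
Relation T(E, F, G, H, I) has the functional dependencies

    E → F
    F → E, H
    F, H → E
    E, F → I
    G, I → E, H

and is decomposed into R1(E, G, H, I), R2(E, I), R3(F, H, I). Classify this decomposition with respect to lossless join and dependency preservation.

lossy and not dependency-preserving

Lossless test (chase): Rows 1 and 2 agree on E; apply E→F and equate their F entries. Rows 1 and 2 agree on F; apply F→E, H and equate their E, H entries. No row becomes fully distinguished — the join is lossy.
Dependency preservation: the restricted closure of {E} across the fragments never reaches {F}, so E → F cannot be enforced without a join — not preserved.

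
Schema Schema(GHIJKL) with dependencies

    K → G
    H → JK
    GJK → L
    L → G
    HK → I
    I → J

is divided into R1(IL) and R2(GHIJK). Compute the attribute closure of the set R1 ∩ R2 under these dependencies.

R1 ∩ R2 = {I}.
I → J applies, adding J
Closure: {IJ}.

IJ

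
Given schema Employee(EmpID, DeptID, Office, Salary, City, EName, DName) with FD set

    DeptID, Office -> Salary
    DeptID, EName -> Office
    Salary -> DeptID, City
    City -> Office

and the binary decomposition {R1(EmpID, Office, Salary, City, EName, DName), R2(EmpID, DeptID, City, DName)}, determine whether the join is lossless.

Common attributes: R1 ∩ R2 = {EmpID, City, DName}.
Closure of {EmpID, City, DName}: City → Office applies, adding Office. So (EmpID, City, DName)⁺ = {EmpID, Office, City, DName}.
The closure contains neither all of R1 = {EmpID, Office, Salary, City, EName, DName} nor all of R2 = {EmpID, DeptID, City, DName}, so the common attributes are not a superkey of either fragment. The join is lossy.

No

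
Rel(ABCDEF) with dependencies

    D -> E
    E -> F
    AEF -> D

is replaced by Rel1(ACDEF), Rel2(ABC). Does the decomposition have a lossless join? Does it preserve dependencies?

lossy but dependency-preserving

Lossless test: (AC)⁺ = {AC}, which is a superkey of neither fragment — lossy.
Dependency preservation: every FD's attributes lie within a single fragment, so each can be enforced locally — preserved.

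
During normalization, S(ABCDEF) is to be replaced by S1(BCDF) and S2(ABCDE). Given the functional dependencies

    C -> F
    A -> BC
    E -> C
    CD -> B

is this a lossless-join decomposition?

Yes

Common attributes: S1 ∩ S2 = {BCD}.
Closure of {BCD}: C → F applies, adding F. So (BCD)⁺ = {BCDF}.
This closure contains every attribute of S1, so S1 ∩ S2 → S1. The join is lossless.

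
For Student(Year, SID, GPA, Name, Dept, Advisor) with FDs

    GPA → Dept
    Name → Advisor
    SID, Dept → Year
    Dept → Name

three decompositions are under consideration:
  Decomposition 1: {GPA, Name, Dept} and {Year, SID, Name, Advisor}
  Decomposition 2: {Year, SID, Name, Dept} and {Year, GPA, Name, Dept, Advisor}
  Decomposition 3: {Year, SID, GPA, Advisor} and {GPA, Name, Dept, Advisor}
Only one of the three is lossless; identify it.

Decomposition 1: common = {Name}, closure = {Name, Advisor} → lossy.
Decomposition 2: common = {Year, Name, Dept}, closure = {Year, Name, Dept, Advisor} → lossy.
Decomposition 3: common = {GPA, Advisor}, closure = {GPA, Name, Dept, Advisor} → lossless.

Decomposition 3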